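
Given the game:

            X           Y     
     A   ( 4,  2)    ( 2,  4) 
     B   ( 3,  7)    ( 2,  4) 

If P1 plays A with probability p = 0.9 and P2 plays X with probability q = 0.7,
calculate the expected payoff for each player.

E[P1] = 3.33, E[P2] = 2.95

Work:
E[P1] = p·q·π₁(A,X) + p·(1-q)·π₁(A,Y) + (1-p)·q·π₁(B,X) + (1-p)·(1-q)·π₁(B,Y)
= 0.9·0.7·4 + 0.9·0.3·2 + 0.1·0.7·3 + 0.1·0.3·2
= 3.33

E[P2] = 2.95 (similar calculation)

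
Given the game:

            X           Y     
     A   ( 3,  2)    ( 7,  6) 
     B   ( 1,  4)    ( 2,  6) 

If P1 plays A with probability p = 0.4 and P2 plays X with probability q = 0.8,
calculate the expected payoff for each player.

E[P1] = 2.24, E[P2] = 3.76

Work:
E[P1] = p·q·π₁(A,X) + p·(1-q)·π₁(A,Y) + (1-p)·q·π₁(B,X) + (1-p)·(1-q)·π₁(B,Y)
= 0.4·0.8·3 + 0.4·0.2·7 + 0.6·0.8·1 + 0.6·0.2·2
= 2.24

E[P2] = 3.76 (similar calculation)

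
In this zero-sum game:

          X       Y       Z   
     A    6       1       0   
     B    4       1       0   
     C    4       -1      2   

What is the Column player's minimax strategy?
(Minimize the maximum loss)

Column should play Y, value = 1

Work:
Column player minimizes Row's maximum payoff:
Column X: max payoff to Row = 6
Column Y: max payoff to Row = 1
Column Z: max payoff to Row = 2
Minimum is 1, achieved by column Y.
Minimax strategy: Y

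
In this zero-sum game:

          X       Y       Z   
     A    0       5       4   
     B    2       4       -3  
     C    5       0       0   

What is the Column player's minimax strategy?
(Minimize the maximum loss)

Column should play Z, value = 4

Work:
Column player minimizes Row's maximum payoff:
Column X: max payoff to Row = 5
Column Y: max payoff to Row = 5
Column Z: max payoff to Row = 4
Minimum is 4, achieved by column Z.
Minimax strategy: Z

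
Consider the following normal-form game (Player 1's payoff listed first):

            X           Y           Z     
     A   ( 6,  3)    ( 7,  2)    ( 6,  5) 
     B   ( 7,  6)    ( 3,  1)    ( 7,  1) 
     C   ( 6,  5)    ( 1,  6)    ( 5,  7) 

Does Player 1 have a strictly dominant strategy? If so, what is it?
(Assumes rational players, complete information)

No strictly dominant strategy exists for Player 1

Work:
A strategy strictly dominates another if it gives a strictly higher payoff against every opponent action. Compare each pair of P1's strategies column-by-column:
  A vs B: [6 vs 7, 7 vs 3, 6 vs 7] → A does not strictly dominate B (column X: 6 ≤ 7)
  A vs C: [6 vs 6, 7 vs 1, 6 vs 5] → A does not strictly dominate C (column X: 6 ≤ 6)
  B vs A: [7 vs 6, 3 vs 7, 7 vs 6] → B does not strictly dominate A (column Y: 3 ≤ 7)
  B vs C: [7 vs 6, 3 vs 1, 7 vs 5] → B strictly dominates C
  C vs A: [6 vs 6, 1 vs 7, 5 vs 6] → C does not strictly dominate A (column X: 6 ≤ 6)
  C vs B: [6 vs 7, 1 vs 3, 5 vs 7] → C does not strictly dominate B (column X: 6 ≤ 7)
No single strategy strictly dominates all others → no strictly dominant strategy.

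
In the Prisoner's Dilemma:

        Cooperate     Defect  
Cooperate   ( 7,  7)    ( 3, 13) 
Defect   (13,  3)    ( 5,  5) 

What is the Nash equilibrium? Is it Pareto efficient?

(Defect, Defect) is NE; not Pareto efficient

Work:
Defect dominates Cooperate for both players:
If P2 cooperates: Defect (13) > Cooperate (7)
If P2 defects: Defect (5) > Cooperate (3)
NE: (Defect, Defect) with payoff (5, 5)
But (Cooperate, Cooperate) = (7, 7) Pareto dominates (5, 5)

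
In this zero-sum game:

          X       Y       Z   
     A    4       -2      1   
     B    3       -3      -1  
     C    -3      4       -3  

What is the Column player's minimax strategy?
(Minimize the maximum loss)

Column should play Z, value = 1

Work:
Column player minimizes Row's maximum payoff:
Column X: max payoff to Row = 4
Column Y: max payoff to Row = 4
Column Z: max payoff to Row = 1
Minimum is 1, achieved by column Z.
Minimax strategy: Z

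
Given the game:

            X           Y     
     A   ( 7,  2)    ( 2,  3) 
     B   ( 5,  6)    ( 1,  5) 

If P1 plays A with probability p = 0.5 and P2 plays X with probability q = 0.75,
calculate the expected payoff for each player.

E[P1] = 4.875, E[P2] = 4.0

Work:
E[P1] = p·q·π₁(A,X) + p·(1-q)·π₁(A,Y) + (1-p)·q·π₁(B,X) + (1-p)·(1-q)·π₁(B,Y)
= 0.5·0.75·7 + 0.5·0.25·2 + 0.5·0.75·5 + 0.5·0.25·1
= 4.875

E[P2] = 4.0 (similar calculation)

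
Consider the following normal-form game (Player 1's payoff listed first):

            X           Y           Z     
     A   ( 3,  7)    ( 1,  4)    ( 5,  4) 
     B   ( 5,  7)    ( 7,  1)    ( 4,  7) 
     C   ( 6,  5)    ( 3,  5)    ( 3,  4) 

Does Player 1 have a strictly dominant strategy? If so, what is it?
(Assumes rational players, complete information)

No strictly dominant strategy exists for Player 1

Work:
A strategy strictly dominates another if it gives a strictly higher payoff against every opponent action. Compare each pair of P1's strategies column-by-column:
  A vs B: [3 vs 5, 1 vs 7, 5 vs 4] → A does not strictly dominate B (column X: 3 ≤ 5)
  A vs C: [3 vs 6, 1 vs 3, 5 vs 3] → A does not strictly dominate C (column X: 3 ≤ 6)
  B vs A: [5 vs 3, 7 vs 1, 4 vs 5] → B does not strictly dominate A (column Z: 4 ≤ 5)
  B vs C: [5 vs 6, 7 vs 3, 4 vs 3] → B does not strictly dominate C (column X: 5 ≤ 6)
  C vs A: [6 vs 3, 3 vs 1, 3 vs 5] → C does not strictly dominate A (column Z: 3 ≤ 5)
  C vs B: [6 vs 5, 3 vs 7, 3 vs 4] → C does not strictly dominate B (column Y: 3 ≤ 7)
No single strategy strictly dominates all others → no strictly dominant strategy.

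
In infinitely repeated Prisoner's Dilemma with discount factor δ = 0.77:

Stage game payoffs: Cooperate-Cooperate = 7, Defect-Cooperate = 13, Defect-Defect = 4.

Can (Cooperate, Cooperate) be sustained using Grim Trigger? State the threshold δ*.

δ* = 0.6667; since δ = 0.77 ≥ 0.6667, cooperation can be sustained

Work:
For Grim Trigger:
Cooperate forever: 7/(1-δ)
Defect then punished: 13 + 4·δ/(1-δ)
Need: 7/(1-δ) ≥ 13 + 4·δ/(1-δ)
Solving: δ ≥ (T-R)/(T-P) = (13-7)/(13-4) = 0.6667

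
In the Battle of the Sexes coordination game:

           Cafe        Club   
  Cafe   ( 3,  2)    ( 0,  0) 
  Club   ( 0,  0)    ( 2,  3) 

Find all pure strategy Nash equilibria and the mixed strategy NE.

Pure NE: (Cafe, Cafe) and (Club, Club); Mixed NE: p = 0.6, q = 0.4

Work:
Check pure NE:
(Cafe, Cafe): (3, 2) - no unilateral deviation beneficial
(Club, Club): (2, 3) - no unilateral deviation beneficial
Mixed NE: P1 plays Cafe with p = 0.6, P2 plays Cafe with q = 0.4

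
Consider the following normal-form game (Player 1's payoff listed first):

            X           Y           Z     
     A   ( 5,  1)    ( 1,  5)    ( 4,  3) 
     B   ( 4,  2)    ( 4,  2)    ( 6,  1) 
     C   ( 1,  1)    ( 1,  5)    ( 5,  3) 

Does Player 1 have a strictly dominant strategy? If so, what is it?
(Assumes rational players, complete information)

No strictly dominant strategy exists for Player 1

Work:
A strategy strictly dominates another if it gives a strictly higher payoff against every opponent action. Compare each pair of P1's strategies column-by-column:
  A vs B: [5 vs 4, 1 vs 4, 4 vs 6] → A does not strictly dominate B (column Y: 1 ≤ 4)
  A vs C: [5 vs 1, 1 vs 1, 4 vs 5] → A does not strictly dominate C (column Y: 1 ≤ 1)
  B vs A: [4 vs 5, 4 vs 1, 6 vs 4] → B does not strictly dominate A (column X: 4 ≤ 5)
  B vs C: [4 vs 1, 4 vs 1, 6 vs 5] → B strictly dominates C
  C vs A: [1 vs 5, 1 vs 1, 5 vs 4] → C does not strictly dominate A (column X: 1 ≤ 5)
  C vs B: [1 vs 4, 1 vs 4, 5 vs 6] → C does not strictly dominate B (column X: 1 ≤ 4)
No single strategy strictly dominates all others → no strictly dominant strategy.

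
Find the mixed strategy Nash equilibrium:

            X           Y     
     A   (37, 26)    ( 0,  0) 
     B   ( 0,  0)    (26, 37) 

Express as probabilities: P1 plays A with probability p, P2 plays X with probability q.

p = 0.5873, q = 0.4127

Work:
Find probabilities that make opponent indifferent:
P2 chooses q to make P1 indifferent between A and B
P1 chooses p to make P2 indifferent between X and Y
Mixed NE: P1 plays (A: 0.5873, B: 0.4127), P2 plays (X: 0.4127, Y: 0.5873)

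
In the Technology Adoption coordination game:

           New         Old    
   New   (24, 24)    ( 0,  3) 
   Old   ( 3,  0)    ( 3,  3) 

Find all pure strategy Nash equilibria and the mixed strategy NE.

Pure NE: (New, New) and (Old, Old); Mixed NE: p = 0.125, q = 0.125

Work:
Check pure NE:
(New, New): (24, 24) - no unilateral deviation beneficial
(Old, Old): (3, 3) - no unilateral deviation beneficial
Mixed NE: P1 plays New with p = 0.125, P2 plays New with q = 0.125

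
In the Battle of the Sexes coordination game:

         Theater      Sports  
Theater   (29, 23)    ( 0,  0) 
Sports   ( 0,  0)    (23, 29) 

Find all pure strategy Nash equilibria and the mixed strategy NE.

Pure NE: (Theater, Theater) and (Sports, Sports); Mixed NE: p = 0.5577, q = 0.4423

Work:
Check pure NE:
(Theater, Theater): (29, 23) - no unilateral deviation beneficial
(Sports, Sports): (23, 29) - no unilateral deviation beneficial
Mixed NE: P1 plays Theater with p = 0.5577, P2 plays Theater with q = 0.4423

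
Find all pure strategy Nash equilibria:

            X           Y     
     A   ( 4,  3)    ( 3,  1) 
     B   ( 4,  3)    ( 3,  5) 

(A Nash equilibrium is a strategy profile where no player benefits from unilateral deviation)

Nash equilibrium: (A, X), (B, Y)

Work:
Best responses:
  P1 vs X: payoffs [4, 4] → best response A/B (payoff 4)
  P1 vs Y: payoffs [3, 3] → best response A/B (payoff 3)
  P2 vs A: payoffs [3, 1] → best response X (payoff 3)
  P2 vs B: payoffs [3, 5] → best response Y (payoff 5)
Mutual best responses: (A,X), (B,Y) → Nash equilibria.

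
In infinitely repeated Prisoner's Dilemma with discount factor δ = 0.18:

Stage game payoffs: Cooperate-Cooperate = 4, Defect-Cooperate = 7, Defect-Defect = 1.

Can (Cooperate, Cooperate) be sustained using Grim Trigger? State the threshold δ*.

δ* = 0.5; since δ = 0.18 < 0.5, cooperation cannot be sustained

Work:
For Grim Trigger:
Cooperate forever: 4/(1-δ)
Defect then punished: 7 + 1·δ/(1-δ)
Need: 4/(1-δ) ≥ 7 + 1·δ/(1-δ)
Solving: δ ≥ (T-R)/(T-P) = (7-4)/(7-1) = 0.5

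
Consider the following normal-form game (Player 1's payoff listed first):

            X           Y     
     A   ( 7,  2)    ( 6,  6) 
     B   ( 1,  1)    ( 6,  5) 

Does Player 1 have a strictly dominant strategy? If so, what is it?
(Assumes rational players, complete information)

No strictly dominant strategy exists for Player 1

Work:
A strategy strictly dominates another if it gives a strictly higher payoff against every opponent action. Compare each pair of P1's strategies column-by-column:
  A vs B: [7 vs 1, 6 vs 6] → A does not strictly dominate B (column Y: 6 ≤ 6)
  B vs A: [1 vs 7, 6 vs 6] → B does not strictly dominate A (column X: 1 ≤ 7)
No single strategy strictly dominates all others → no strictly dominant strategy.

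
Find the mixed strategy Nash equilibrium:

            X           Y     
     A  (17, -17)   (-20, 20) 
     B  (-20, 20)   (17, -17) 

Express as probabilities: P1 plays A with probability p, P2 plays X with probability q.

p = 0.5, q = 0.5

Work:
Find probabilities that make opponent indifferent:
P2 chooses q to make P1 indifferent between A and B
P1 chooses p to make P2 indifferent between X and Y
Mixed NE: P1 plays (A: 0.5, B: 0.5), P2 plays (X: 0.5, Y: 0.5)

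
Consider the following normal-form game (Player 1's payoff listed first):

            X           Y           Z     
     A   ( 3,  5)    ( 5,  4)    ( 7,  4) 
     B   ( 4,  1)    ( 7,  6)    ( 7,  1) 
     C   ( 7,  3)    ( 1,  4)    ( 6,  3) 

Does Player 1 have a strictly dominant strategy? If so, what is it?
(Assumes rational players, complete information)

No strictly dominant strategy exists for Player 1

Work:
A strategy strictly dominates another if it gives a strictly higher payoff against every opponent action. Compare each pair of P1's strategies column-by-column:
  A vs B: [3 vs 4, 5 vs 7, 7 vs 7] → A does not strictly dominate B (column X: 3 ≤ 4)
  A vs C: [3 vs 7, 5 vs 1, 7 vs 6] → A does not strictly dominate C (column X: 3 ≤ 7)
  B vs A: [4 vs 3, 7 vs 5, 7 vs 7] → B does not strictly dominate A (column Z: 7 ≤ 7)
  B vs C: [4 vs 7, 7 vs 1, 7 vs 6] → B does not strictly dominate C (column X: 4 ≤ 7)
  C vs A: [7 vs 3, 1 vs 5, 6 vs 7] → C does not strictly dominate A (column Y: 1 ≤ 5)
  C vs B: [7 vs 4, 1 vs 7, 6 vs 7] → C does not strictly dominate B (column Y: 1 ≤ 7)
No single strategy strictly dominates all others → no strictly dominant strategy.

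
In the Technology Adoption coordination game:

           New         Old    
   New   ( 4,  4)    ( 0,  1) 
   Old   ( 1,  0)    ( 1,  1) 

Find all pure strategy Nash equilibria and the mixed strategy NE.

Pure NE: (New, New) and (Old, Old); Mixed NE: p = 0.25, q = 0.25

Work:
Check pure NE:
(New, New): (4, 4) - no unilateral deviation beneficial
(Old, Old): (1, 1) - no unilateral deviation beneficial
Mixed NE: P1 plays New with p = 0.25, P2 plays New with q = 0.25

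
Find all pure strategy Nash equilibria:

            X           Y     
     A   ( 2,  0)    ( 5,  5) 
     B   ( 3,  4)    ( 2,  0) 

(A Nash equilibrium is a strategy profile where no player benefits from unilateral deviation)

Nash equilibrium: (A, Y), (B, X)

Work:
Best responses:
  P1 vs X: payoffs [2, 3] → best response B (payoff 3)
  P1 vs Y: payoffs [5, 2] → best response A (payoff 5)
  P2 vs A: payoffs [0, 5] → best response Y (payoff 5)
  P2 vs B: payoffs [4, 0] → best response X (payoff 4)
Mutual best responses: (A,Y), (B,X) → Nash equilibria.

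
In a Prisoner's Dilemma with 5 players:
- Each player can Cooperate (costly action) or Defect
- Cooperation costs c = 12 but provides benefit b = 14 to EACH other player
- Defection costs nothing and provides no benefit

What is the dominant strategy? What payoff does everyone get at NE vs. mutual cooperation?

Dominant: Defect; NE payoff = 0; Coop payoff = 44

Work:
Defect dominates (saves cost c = 12, benefit to others is external)
NE: All defect → everyone gets 0
If all cooperate: each receives (4)×14 - 12 = 44
Social dilemma: 44 > 0 but NE gives 0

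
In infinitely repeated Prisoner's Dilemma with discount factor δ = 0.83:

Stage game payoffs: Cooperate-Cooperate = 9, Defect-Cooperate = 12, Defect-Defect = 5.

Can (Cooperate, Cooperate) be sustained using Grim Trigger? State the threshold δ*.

δ* = 0.4286; since δ = 0.83 ≥ 0.4286, cooperation can be sustained

Work:
For Grim Trigger:
Cooperate forever: 9/(1-δ)
Defect then punished: 12 + 5·δ/(1-δ)
Need: 9/(1-δ) ≥ 12 + 5·δ/(1-δ)
Solving: δ ≥ (T-R)/(T-P) = (12-9)/(12-5) = 0.4286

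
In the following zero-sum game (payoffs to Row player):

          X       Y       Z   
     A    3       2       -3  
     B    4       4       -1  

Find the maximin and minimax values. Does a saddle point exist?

Maximin = -1, Minimax = -1, Saddle: True

Work:
Row minimums: [-3, -1] → maximin = -1
Column maximums: [4, 4, -1] → minimax = -1
Saddle point exists! Game value = -1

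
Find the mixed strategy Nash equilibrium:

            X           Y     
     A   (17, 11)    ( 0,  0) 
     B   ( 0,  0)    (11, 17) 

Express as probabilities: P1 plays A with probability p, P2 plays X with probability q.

p = 0.6071, q = 0.3929

Work:
Find probabilities that make opponent indifferent:
P2 chooses q to make P1 indifferent between A and B
P1 chooses p to make P2 indifferent between X and Y
Mixed NE: P1 plays (A: 0.6071, B: 0.3929), P2 plays (X: 0.3929, Y: 0.6071)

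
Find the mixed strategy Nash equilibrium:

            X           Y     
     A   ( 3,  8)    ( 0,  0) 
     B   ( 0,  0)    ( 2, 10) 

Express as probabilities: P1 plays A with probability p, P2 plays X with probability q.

p = 0.5556, q = 0.4

Work:
Find probabilities that make opponent indifferent:
P2 chooses q to make P1 indifferent between A and B
P1 chooses p to make P2 indifferent between X and Y
Mixed NE: P1 plays (A: 0.5556, B: 0.4444), P2 plays (X: 0.4, Y: 0.6)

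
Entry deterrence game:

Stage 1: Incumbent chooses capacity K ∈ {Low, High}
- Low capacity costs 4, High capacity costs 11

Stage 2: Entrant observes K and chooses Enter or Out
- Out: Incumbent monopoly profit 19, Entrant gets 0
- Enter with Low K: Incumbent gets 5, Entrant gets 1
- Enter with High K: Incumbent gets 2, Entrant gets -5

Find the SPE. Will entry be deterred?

SPE: (High, Enter|Low, Out|High); Entry deterred. Incumbent net profit = 8

Work:
After Low K: Entrant enters (1 > 0)
After High K: Entrant stays out (-5 < 0)
Incumbent: Low → 5−4=1, High → 19−11=8
Incumbent chooses High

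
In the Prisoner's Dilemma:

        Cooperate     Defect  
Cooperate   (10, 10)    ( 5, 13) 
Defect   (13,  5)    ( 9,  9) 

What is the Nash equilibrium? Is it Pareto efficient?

(Defect, Defect) is NE; not Pareto efficient

Work:
Defect dominates Cooperate for both players:
If P2 cooperates: Defect (13) > Cooperate (10)
If P2 defects: Defect (9) > Cooperate (5)
NE: (Defect, Defect) with payoff (9, 9)
But (Cooperate, Cooperate) = (10, 10) Pareto dominates (9, 9)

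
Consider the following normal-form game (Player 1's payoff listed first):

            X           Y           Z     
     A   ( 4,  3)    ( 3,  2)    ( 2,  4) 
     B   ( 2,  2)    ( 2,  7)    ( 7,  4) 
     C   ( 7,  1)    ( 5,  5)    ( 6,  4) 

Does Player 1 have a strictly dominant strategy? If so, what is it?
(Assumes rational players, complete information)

No strictly dominant strategy exists for Player 1

Work:
A strategy strictly dominates another if it gives a strictly higher payoff against every opponent action. Compare each pair of P1's strategies column-by-column:
  A vs B: [4 vs 2, 3 vs 2, 2 vs 7] → A does not strictly dominate B (column Z: 2 ≤ 7)
  A vs C: [4 vs 7, 3 vs 5, 2 vs 6] → A does not strictly dominate C (column X: 4 ≤ 7)
  B vs A: [2 vs 4, 2 vs 3, 7 vs 2] → B does not strictly dominate A (column X: 2 ≤ 4)
  B vs C: [2 vs 7, 2 vs 5, 7 vs 6] → B does not strictly dominate C (column X: 2 ≤ 7)
  C vs A: [7 vs 4, 5 vs 3, 6 vs 2] → C strictly dominates A
  C vs B: [7 vs 2, 5 vs 2, 6 vs 7] → C does not strictly dominate B (column Z: 6 ≤ 7)
No single strategy strictly dominates all others → no strictly dominant strategy.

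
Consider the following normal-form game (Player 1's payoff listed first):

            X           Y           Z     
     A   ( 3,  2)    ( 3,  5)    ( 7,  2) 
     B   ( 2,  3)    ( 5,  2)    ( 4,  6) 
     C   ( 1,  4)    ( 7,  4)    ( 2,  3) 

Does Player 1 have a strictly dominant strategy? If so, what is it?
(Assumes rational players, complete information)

No strictly dominant strategy exists for Player 1

Work:
A strategy strictly dominates another if it gives a strictly higher payoff against every opponent action. Compare each pair of P1's strategies column-by-column:
  A vs B: [3 vs 2, 3 vs 5, 7 vs 4] → A does not strictly dominate B (column Y: 3 ≤ 5)
  A vs C: [3 vs 1, 3 vs 7, 7 vs 2] → A does not strictly dominate C (column Y: 3 ≤ 7)
  B vs A: [2 vs 3, 5 vs 3, 4 vs 7] → B does not strictly dominate A (column X: 2 ≤ 3)
  B vs C: [2 vs 1, 5 vs 7, 4 vs 2] → B does not strictly dominate C (column Y: 5 ≤ 7)
  C vs A: [1 vs 3, 7 vs 3, 2 vs 7] → C does not strictly dominate A (column X: 1 ≤ 3)
  C vs B: [1 vs 2, 7 vs 5, 2 vs 4] → C does not strictly dominate B (column X: 1 ≤ 2)
No single strategy strictly dominates all others → no strictly dominant strategy.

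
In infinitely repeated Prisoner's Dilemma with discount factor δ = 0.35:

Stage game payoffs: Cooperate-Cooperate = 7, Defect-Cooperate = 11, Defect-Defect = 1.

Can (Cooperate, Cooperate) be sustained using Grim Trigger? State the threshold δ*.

δ* = 0.4; since δ = 0.35 < 0.4, cooperation cannot be sustained

Work:
For Grim Trigger:
Cooperate forever: 7/(1-δ)
Defect then punished: 11 + 1·δ/(1-δ)
Need: 7/(1-δ) ≥ 11 + 1·δ/(1-δ)
Solving: δ ≥ (T-R)/(T-P) = (11-7)/(11-1) = 0.4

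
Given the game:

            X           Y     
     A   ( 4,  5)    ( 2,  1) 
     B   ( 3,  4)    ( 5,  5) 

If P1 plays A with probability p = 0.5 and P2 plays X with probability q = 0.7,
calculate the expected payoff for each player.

E[P1] = 3.5, E[P2] = 4.05

Work:
E[P1] = p·q·π₁(A,X) + p·(1-q)·π₁(A,Y) + (1-p)·q·π₁(B,X) + (1-p)·(1-q)·π₁(B,Y)
= 0.5·0.7·4 + 0.5·0.3·2 + 0.5·0.7·3 + 0.5·0.3·5
= 3.5

E[P2] = 4.05 (similar calculation)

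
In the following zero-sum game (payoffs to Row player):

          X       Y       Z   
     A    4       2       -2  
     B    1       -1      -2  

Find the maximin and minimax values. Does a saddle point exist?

Maximin = -2, Minimax = -2, Saddle: True

Work:
Row minimums: [-2, -2] → maximin = -2
Column maximums: [4, 2, -2] → minimax = -2
Saddle point exists! Game value = -2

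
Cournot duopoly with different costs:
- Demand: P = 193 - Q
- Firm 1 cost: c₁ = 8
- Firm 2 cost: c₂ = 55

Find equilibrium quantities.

q₁* = 77.33, q₂* = 30.33

Work:
Reaction: q₁ = (193 - 8 - q₂)/2
Reaction: q₂ = (193 - 55 - q₁)/2
Solve simultaneously:
q₁* = (193 - 2×8 + 55)/3 = 77.33
q₂* = (193 - 2×55 + 8)/3 = 30.33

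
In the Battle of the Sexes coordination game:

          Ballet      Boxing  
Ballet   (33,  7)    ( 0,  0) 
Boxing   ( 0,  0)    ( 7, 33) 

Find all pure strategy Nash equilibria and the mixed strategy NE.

Pure NE: (Ballet, Ballet) and (Boxing, Boxing); Mixed NE: p = 0.825, q = 0.175

Work:
Check pure NE:
(Ballet, Ballet): (33, 7) - no unilateral deviation beneficial
(Boxing, Boxing): (7, 33) - no unilateral deviation beneficial
Mixed NE: P1 plays Ballet with p = 0.825, P2 plays Ballet with q = 0.175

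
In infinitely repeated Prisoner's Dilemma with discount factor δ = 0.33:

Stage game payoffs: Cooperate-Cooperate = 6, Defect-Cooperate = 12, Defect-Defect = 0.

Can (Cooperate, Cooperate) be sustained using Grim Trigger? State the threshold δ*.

δ* = 0.5; since δ = 0.33 < 0.5, cooperation cannot be sustained

Work:
For Grim Trigger:
Cooperate forever: 6/(1-δ)
Defect then punished: 12 + 0·δ/(1-δ)
Need: 6/(1-δ) ≥ 12 + 0·δ/(1-δ)
Solving: δ ≥ (T-R)/(T-P) = (12-6)/(12-0) = 0.5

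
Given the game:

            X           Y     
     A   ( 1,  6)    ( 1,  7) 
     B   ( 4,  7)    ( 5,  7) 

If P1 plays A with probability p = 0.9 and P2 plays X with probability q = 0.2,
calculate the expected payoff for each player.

E[P1] = 1.38, E[P2] = 6.82

Work:
E[P1] = p·q·π₁(A,X) + p·(1-q)·π₁(A,Y) + (1-p)·q·π₁(B,X) + (1-p)·(1-q)·π₁(B,Y)
= 0.9·0.2·1 + 0.9·0.8·1 + 0.1·0.2·4 + 0.1·0.8·5
= 1.38

E[P2] = 6.82 (similar calculation)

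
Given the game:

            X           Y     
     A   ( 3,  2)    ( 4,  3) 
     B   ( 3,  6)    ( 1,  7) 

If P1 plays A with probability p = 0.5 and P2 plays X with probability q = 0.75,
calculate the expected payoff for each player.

E[P1] = 2.875, E[P2] = 4.25

Work:
E[P1] = p·q·π₁(A,X) + p·(1-q)·π₁(A,Y) + (1-p)·q·π₁(B,X) + (1-p)·(1-q)·π₁(B,Y)
= 0.5·0.75·3 + 0.5·0.25·4 + 0.5·0.75·3 + 0.5·0.25·1
= 2.875

E[P2] = 4.25 (similar calculation)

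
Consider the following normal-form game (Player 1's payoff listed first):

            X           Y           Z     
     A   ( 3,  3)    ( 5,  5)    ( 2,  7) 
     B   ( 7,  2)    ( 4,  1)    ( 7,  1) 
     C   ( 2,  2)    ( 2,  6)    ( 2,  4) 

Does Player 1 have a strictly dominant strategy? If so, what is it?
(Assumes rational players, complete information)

No strictly dominant strategy exists for Player 1

Work:
A strategy strictly dominates another if it gives a strictly higher payoff against every opponent action. Compare each pair of P1's strategies column-by-column:
  A vs B: [3 vs 7, 5 vs 4, 2 vs 7] → A does not strictly dominate B (column X: 3 ≤ 7)
  A vs C: [3 vs 2, 5 vs 2, 2 vs 2] → A does not strictly dominate C (column Z: 2 ≤ 2)
  B vs A: [7 vs 3, 4 vs 5, 7 vs 2] → B does not strictly dominate A (column Y: 4 ≤ 5)
  B vs C: [7 vs 2, 4 vs 2, 7 vs 2] → B strictly dominates C
  C vs A: [2 vs 3, 2 vs 5, 2 vs 2] → C does not strictly dominate A (column X: 2 ≤ 3)
  C vs B: [2 vs 7, 2 vs 4, 2 vs 7] → C does not strictly dominate B (column X: 2 ≤ 7)
No single strategy strictly dominates all others → no strictly dominant strategy.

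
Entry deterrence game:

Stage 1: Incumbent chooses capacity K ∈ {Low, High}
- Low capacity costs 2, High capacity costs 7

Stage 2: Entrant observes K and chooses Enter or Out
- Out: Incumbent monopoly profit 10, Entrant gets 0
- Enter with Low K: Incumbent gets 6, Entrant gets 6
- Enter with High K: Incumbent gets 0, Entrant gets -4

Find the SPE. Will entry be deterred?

SPE: (Low, Enter|Low, Out|High); Entry not deterred. Incumbent net profit = 4, Entrant gets 6

Work:
After Low K: Entrant enters (6 > 0)
After High K: Entrant stays out (-4 < 0)
Incumbent: Low → 6−2=4, High → 10−7=3
Incumbent chooses Low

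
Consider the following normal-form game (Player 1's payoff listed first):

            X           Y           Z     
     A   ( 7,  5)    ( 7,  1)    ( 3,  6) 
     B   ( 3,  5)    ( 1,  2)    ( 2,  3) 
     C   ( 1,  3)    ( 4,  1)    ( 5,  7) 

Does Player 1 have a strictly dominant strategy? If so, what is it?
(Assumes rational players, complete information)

No strictly dominant strategy exists for Player 1

Work:
A strategy strictly dominates another if it gives a strictly higher payoff against every opponent action. Compare each pair of P1's strategies column-by-column:
  A vs B: [7 vs 3, 7 vs 1, 3 vs 2] → A strictly dominates B
  A vs C: [7 vs 1, 7 vs 4, 3 vs 5] → A does not strictly dominate C (column Z: 3 ≤ 5)
  B vs A: [3 vs 7, 1 vs 7, 2 vs 3] → B does not strictly dominate A (column X: 3 ≤ 7)
  B vs C: [3 vs 1, 1 vs 4, 2 vs 5] → B does not strictly dominate C (column Y: 1 ≤ 4)
  C vs A: [1 vs 7, 4 vs 7, 5 vs 3] → C does not strictly dominate A (column X: 1 ≤ 7)
  C vs B: [1 vs 3, 4 vs 1, 5 vs 2] → C does not strictly dominate B (column X: 1 ≤ 3)
No single strategy strictly dominates all others → no strictly dominant strategy.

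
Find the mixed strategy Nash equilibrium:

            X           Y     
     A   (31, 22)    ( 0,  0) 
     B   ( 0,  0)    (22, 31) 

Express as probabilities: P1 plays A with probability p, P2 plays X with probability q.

p = 0.5849, q = 0.4151

Work:
Find probabilities that make opponent indifferent:
P2 chooses q to make P1 indifferent between A and B
P1 chooses p to make P2 indifferent between X and Y
Mixed NE: P1 plays (A: 0.5849, B: 0.4151), P2 plays (X: 0.4151, Y: 0.5849)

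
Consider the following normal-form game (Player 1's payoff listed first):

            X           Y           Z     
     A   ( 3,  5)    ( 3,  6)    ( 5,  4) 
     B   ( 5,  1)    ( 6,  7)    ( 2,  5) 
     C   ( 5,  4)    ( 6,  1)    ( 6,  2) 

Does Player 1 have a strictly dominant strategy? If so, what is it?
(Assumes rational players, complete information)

No strictly dominant strategy exists for Player 1

Work:
A strategy strictly dominates another if it gives a strictly higher payoff against every opponent action. Compare each pair of P1's strategies column-by-column:
  A vs B: [3 vs 5, 3 vs 6, 5 vs 2] → A does not strictly dominate B (column X: 3 ≤ 5)
  A vs C: [3 vs 5, 3 vs 6, 5 vs 6] → A does not strictly dominate C (column X: 3 ≤ 5)
  B vs A: [5 vs 3, 6 vs 3, 2 vs 5] → B does not strictly dominate A (column Z: 2 ≤ 5)
  B vs C: [5 vs 5, 6 vs 6, 2 vs 6] → B does not strictly dominate C (column X: 5 ≤ 5)
  C vs A: [5 vs 3, 6 vs 3, 6 vs 5] → C strictly dominates A
  C vs B: [5 vs 5, 6 vs 6, 6 vs 2] → C does not strictly dominate B (column X: 5 ≤ 5)
No single strategy strictly dominates all others → no strictly dominant strategy.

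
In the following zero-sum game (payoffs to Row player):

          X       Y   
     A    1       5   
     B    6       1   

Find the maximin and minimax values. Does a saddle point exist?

Maximin = 1, Minimax = 5, Saddle: False

Work:
Row minimums: [1, 1] → maximin = 1
Column maximums: [6, 5] → minimax = 5
No saddle point (maximin ≠ minimax). Mixed strategy needed.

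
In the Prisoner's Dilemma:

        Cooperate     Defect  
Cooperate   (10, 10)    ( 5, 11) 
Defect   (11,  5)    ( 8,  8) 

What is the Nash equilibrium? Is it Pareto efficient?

(Defect, Defect) is NE; not Pareto efficient

Work:
Defect dominates Cooperate for both players:
If P2 cooperates: Defect (11) > Cooperate (10)
If P2 defects: Defect (8) > Cooperate (5)
NE: (Defect, Defect) with payoff (8, 8)
But (Cooperate, Cooperate) = (10, 10) Pareto dominates (8, 8)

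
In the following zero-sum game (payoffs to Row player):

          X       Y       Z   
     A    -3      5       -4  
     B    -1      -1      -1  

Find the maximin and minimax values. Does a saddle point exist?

Maximin = -1, Minimax = -1, Saddle: True

Work:
Row minimums: [-4, -1] → maximin = -1
Column maximums: [-1, 5, -1] → minimax = -1
Saddle point exists! Game value = -1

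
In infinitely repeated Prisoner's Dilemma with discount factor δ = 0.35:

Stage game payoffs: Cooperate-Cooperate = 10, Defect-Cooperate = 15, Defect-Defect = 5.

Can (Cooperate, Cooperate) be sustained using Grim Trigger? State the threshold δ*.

δ* = 0.5; since δ = 0.35 < 0.5, cooperation cannot be sustained

Work:
For Grim Trigger:
Cooperate forever: 10/(1-δ)
Defect then punished: 15 + 5·δ/(1-δ)
Need: 10/(1-δ) ≥ 15 + 5·δ/(1-δ)
Solving: δ ≥ (T-R)/(T-P) = (15-10)/(15-5) = 0.5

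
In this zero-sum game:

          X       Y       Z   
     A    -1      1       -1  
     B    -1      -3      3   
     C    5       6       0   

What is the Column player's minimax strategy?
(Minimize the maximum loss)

Column should play Z, value = 3

Work:
Column player minimizes Row's maximum payoff:
Column X: max payoff to Row = 5
Column Y: max payoff to Row = 6
Column Z: max payoff to Row = 3
Minimum is 3, achieved by column Z.
Minimax strategy: Z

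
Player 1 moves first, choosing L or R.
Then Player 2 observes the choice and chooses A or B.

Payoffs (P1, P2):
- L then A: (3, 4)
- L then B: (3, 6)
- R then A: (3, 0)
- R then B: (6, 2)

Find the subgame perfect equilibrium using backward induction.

P1 plays R, P2 plays B after L and B after R; Payoff (6, 2)

Work:
Backward induction:
After L: P2 chooses B → P1 gets 3
After R: P2 chooses B → P1 gets 6
P1 chooses R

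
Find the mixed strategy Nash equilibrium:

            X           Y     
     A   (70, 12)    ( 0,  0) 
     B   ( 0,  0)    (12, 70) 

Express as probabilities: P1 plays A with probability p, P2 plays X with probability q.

p = 0.8537, q = 0.1463

Work:
Find probabilities that make opponent indifferent:
P2 chooses q to make P1 indifferent between A and B
P1 chooses p to make P2 indifferent between X and Y
Mixed NE: P1 plays (A: 0.8537, B: 0.1463), P2 plays (X: 0.1463, Y: 0.8537)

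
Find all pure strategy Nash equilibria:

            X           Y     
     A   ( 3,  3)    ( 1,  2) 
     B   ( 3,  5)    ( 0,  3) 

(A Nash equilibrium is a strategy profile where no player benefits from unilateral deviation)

Nash equilibrium: (A, X), (B, X)

Work:
Best responses:
  P1 vs X: payoffs [3, 3] → best response A/B (payoff 3)
  P1 vs Y: payoffs [1, 0] → best response A (payoff 1)
  P2 vs A: payoffs [3, 2] → best response X (payoff 3)
  P2 vs B: payoffs [5, 3] → best response X (payoff 5)
Mutual best responses: (A,X), (B,X) → Nash equilibria.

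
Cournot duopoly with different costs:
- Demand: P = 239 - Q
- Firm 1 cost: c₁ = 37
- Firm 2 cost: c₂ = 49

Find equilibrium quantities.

q₁* = 71.33, q₂* = 59.33

Work:
Reaction: q₁ = (239 - 37 - q₂)/2
Reaction: q₂ = (239 - 49 - q₁)/2
Solve simultaneously:
q₁* = (239 - 2×37 + 49)/3 = 71.33
q₂* = (239 - 2×49 + 37)/3 = 59.33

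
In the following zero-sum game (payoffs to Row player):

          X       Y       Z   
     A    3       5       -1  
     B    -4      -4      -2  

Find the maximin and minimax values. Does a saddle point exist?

Maximin = -1, Minimax = -1, Saddle: True

Work:
Row minimums: [-1, -4] → maximin = -1
Column maximums: [3, 5, -1] → minimax = -1
Saddle point exists! Game value = -1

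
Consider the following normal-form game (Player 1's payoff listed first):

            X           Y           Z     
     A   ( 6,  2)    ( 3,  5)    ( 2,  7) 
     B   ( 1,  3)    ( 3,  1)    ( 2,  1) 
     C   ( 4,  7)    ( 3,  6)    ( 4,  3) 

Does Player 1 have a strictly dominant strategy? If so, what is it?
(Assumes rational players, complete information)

No strictly dominant strategy exists for Player 1

Work:
A strategy strictly dominates another if it gives a strictly higher payoff against every opponent action. Compare each pair of P1's strategies column-by-column:
  A vs B: [6 vs 1, 3 vs 3, 2 vs 2] → A does not strictly dominate B (column Y: 3 ≤ 3)
  A vs C: [6 vs 4, 3 vs 3, 2 vs 4] → A does not strictly dominate C (column Y: 3 ≤ 3)
  B vs A: [1 vs 6, 3 vs 3, 2 vs 2] → B does not strictly dominate A (column X: 1 ≤ 6)
  B vs C: [1 vs 4, 3 vs 3, 2 vs 4] → B does not strictly dominate C (column X: 1 ≤ 4)
  C vs A: [4 vs 6, 3 vs 3, 4 vs 2] → C does not strictly dominate A (column X: 4 ≤ 6)
  C vs B: [4 vs 1, 3 vs 3, 4 vs 2] → C does not strictly dominate B (column Y: 3 ≤ 3)
No single strategy strictly dominates all others → no strictly dominant strategy.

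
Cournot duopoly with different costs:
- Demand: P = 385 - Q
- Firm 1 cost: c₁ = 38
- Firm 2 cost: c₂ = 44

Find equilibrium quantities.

q₁* = 117.67, q₂* = 111.67

Work:
Reaction: q₁ = (385 - 38 - q₂)/2
Reaction: q₂ = (385 - 44 - q₁)/2
Solve simultaneously:
q₁* = (385 - 2×38 + 44)/3 = 117.67
q₂* = (385 - 2×44 + 38)/3 = 111.67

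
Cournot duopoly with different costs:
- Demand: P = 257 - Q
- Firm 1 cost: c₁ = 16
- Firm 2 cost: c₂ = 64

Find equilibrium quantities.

q₁* = 96.33, q₂* = 48.33

Work:
Reaction: q₁ = (257 - 16 - q₂)/2
Reaction: q₂ = (257 - 64 - q₁)/2
Solve simultaneously:
q₁* = (257 - 2×16 + 64)/3 = 96.33
q₂* = (257 - 2×64 + 16)/3 = 48.33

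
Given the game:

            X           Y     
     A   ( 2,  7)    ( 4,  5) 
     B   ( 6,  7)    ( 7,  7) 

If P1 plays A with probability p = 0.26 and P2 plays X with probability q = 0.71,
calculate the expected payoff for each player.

E[P1] = 5.3254, E[P2] = 6.8492

Work:
E[P1] = p·q·π₁(A,X) + p·(1-q)·π₁(A,Y) + (1-p)·q·π₁(B,X) + (1-p)·(1-q)·π₁(B,Y)
= 0.26·0.71·2 + 0.26·0.29·4 + 0.74·0.71·6 + 0.74·0.29·7
= 5.3254

E[P2] = 6.8492 (similar calculation)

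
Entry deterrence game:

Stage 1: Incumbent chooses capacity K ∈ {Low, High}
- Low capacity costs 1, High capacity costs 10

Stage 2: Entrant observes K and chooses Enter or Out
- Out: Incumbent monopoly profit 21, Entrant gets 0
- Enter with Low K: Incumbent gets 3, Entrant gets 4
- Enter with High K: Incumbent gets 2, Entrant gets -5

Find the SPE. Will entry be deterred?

SPE: (High, Enter|Low, Out|High); Entry deterred. Incumbent net profit = 11

Work:
After Low K: Entrant enters (4 > 0)
After High K: Entrant stays out (-5 < 0)
Incumbent: Low → 3−1=2, High → 21−10=11
Incumbent chooses High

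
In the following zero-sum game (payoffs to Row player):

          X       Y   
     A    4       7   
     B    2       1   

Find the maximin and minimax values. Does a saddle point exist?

Maximin = 4, Minimax = 4, Saddle: True

Work:
Row minimums: [4, 1] → maximin = 4
Column maximums: [4, 7] → minimax = 4
Saddle point exists! Game value = 4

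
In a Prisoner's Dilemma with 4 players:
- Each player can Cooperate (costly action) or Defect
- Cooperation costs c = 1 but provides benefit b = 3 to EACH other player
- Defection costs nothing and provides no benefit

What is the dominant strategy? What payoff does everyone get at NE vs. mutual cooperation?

Dominant: Defect; NE payoff = 0; Coop payoff = 8

Work:
Defect dominates (saves cost c = 1, benefit to others is external)
NE: All defect → everyone gets 0
If all cooperate: each receives (3)×3 - 1 = 8
Social dilemma: 8 > 0 but NE gives 0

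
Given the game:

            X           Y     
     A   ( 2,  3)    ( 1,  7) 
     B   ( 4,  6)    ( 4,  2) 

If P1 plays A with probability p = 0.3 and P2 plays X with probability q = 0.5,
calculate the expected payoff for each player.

E[P1] = 3.25, E[P2] = 4.3

Work:
E[P1] = p·q·π₁(A,X) + p·(1-q)·π₁(A,Y) + (1-p)·q·π₁(B,X) + (1-p)·(1-q)·π₁(B,Y)
= 0.3·0.5·2 + 0.3·0.5·1 + 0.7·0.5·4 + 0.7·0.5·4
= 3.25

E[P2] = 4.3 (similar calculation)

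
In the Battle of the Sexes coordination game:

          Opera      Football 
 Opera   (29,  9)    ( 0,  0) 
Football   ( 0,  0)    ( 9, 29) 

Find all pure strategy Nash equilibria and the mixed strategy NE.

Pure NE: (Opera, Opera) and (Football, Football); Mixed NE: p = 0.7632, q = 0.2368

Work:
Check pure NE:
(Opera, Opera): (29, 9) - no unilateral deviation beneficial
(Football, Football): (9, 29) - no unilateral deviation beneficial
Mixed NE: P1 plays Opera with p = 0.7632, P2 plays Opera with q = 0.2368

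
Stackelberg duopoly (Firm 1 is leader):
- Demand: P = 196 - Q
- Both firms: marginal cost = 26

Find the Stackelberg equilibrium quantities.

q₁* (leader) = 85.0, q₂* (follower) = 42.5

Work:
Follower's reaction: q₂ = (a - c - q₁)/2
Leader substitutes: π₁ = q₁·(a - q₁ - (a-c-q₁)/2 - c)
FOC: q₁* = (196 - 26)/2 = 85.00
Then: q₂* = (196 - 26 - 85.0)/2 = 42.50
Leader has first-mover advantage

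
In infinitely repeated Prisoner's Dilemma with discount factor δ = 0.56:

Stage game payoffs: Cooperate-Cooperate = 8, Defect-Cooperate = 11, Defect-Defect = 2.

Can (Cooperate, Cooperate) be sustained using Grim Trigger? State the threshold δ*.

δ* = 0.3333; since δ = 0.56 ≥ 0.3333, cooperation can be sustained

Work:
For Grim Trigger:
Cooperate forever: 8/(1-δ)
Defect then punished: 11 + 2·δ/(1-δ)
Need: 8/(1-δ) ≥ 11 + 2·δ/(1-δ)
Solving: δ ≥ (T-R)/(T-P) = (11-8)/(11-2) = 0.3333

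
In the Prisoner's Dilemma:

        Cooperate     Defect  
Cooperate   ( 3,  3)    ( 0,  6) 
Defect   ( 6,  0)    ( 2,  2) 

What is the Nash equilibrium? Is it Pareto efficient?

(Defect, Defect) is NE; not Pareto efficient

Work:
Defect dominates Cooperate for both players:
If P2 cooperates: Defect (6) > Cooperate (3)
If P2 defects: Defect (2) > Cooperate (0)
NE: (Defect, Defect) with payoff (2, 2)
But (Cooperate, Cooperate) = (3, 3) Pareto dominates (2, 2)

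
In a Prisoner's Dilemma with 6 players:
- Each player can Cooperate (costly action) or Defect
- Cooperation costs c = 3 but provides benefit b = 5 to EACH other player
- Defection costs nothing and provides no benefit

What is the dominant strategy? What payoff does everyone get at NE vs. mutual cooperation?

Dominant: Defect; NE payoff = 0; Coop payoff = 22

Work:
Defect dominates (saves cost c = 3, benefit to others is external)
NE: All defect → everyone gets 0
If all cooperate: each receives (5)×5 - 3 = 22
Social dilemma: 22 > 0 but NE gives 0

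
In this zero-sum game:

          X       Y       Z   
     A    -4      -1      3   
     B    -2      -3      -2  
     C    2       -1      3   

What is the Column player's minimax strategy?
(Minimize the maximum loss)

Column should play Y, value = -1

Work:
Column player minimizes Row's maximum payoff:
Column X: max payoff to Row = 2
Column Y: max payoff to Row = -1
Column Z: max payoff to Row = 3
Minimum is -1, achieved by column Y.
Minimax strategy: Y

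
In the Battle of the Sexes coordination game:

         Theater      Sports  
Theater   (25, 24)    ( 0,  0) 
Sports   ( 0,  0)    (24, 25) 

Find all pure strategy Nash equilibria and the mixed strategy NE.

Pure NE: (Theater, Theater) and (Sports, Sports); Mixed NE: p = 0.5102, q = 0.4898

Work:
Check pure NE:
(Theater, Theater): (25, 24) - no unilateral deviation beneficial
(Sports, Sports): (24, 25) - no unilateral deviation beneficial
Mixed NE: P1 plays Theater with p = 0.5102, P2 plays Theater with q = 0.4898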